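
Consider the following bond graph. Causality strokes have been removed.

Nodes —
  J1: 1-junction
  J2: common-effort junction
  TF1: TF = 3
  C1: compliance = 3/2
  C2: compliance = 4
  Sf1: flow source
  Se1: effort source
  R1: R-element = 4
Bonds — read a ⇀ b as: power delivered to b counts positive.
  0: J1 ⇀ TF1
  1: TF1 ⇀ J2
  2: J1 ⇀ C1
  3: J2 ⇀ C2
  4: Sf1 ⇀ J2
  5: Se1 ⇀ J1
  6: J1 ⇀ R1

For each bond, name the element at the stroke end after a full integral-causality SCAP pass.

β0 stroke at J1
β1 stroke at TF1
β2 stroke at J1
β3 stroke at J2
β4 stroke at Sf1
β5 stroke at J1
β6 stroke at R1

β4 →Sf1  (Sf1 (Sf) sets flow on bond)
β5 →J1  (Se1: effort source, stroke at far end)
β2 →J1  (C1: C, integral causality)
β3 →J2  (C2 outputs effort q/C2)
β1 →TF1  (J2: bond 3 brought effort, rest push out)
β0 →J1  (through TF1, causality passes straight; one stroke at TF1)
β6 →R1  (closing 1-jn rule on J1)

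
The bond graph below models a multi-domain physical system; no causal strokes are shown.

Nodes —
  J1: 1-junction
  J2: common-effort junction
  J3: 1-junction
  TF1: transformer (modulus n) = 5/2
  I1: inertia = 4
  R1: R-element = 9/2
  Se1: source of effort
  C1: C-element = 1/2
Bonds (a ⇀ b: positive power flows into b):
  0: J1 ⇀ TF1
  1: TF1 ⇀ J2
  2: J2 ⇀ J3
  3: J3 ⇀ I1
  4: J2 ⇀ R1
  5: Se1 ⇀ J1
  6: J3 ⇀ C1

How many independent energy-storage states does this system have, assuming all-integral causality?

2  (C1, I1 all integral)

b5 stroke at J1  (Se1 fixes effort; stroke away)
b0 stroke at TF1  (J1: last free bond brings flow in)
b1 stroke at J2  (TF TF1: opposite of bond 0)
b2 stroke at J3  (common-e at J2 fixed by 1)
b4 stroke at R1  (J2: bond 1 brought effort, rest push out)
b3 stroke at I1  (I1: I, integral causality)
b6 stroke at J3  (common-f at J3 fixed by 3)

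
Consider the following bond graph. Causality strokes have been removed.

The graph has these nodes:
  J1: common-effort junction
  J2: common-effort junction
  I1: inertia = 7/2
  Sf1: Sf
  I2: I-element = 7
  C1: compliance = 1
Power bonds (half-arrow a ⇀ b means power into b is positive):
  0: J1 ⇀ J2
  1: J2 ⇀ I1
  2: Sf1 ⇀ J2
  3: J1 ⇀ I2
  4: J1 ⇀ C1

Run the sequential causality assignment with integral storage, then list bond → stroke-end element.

b0 →J2
b1 →I1
b2 →Sf1
b3 →I2
b4 →J1

b2 |Sf1  (Sf1 fixes flow; stroke at Sf1)
b1 |I1  (I1 integral (f out))
b0 |J2  (only one effort-in slot at J2)
b3 |I2  (prefer integral on I2)
b4 |J1  (only one effort-in slot at J1)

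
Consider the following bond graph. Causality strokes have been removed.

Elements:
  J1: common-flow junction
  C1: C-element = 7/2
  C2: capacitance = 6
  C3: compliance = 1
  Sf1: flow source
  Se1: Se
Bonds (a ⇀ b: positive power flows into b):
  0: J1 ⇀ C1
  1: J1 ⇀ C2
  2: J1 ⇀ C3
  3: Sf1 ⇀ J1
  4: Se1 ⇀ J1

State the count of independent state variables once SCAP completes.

3  (C1, C2, C3 all integral)

#3 →Sf1  (Sf1 fixes flow; stroke at Sf1)
#4 →J1  (source Se1 imposes e)
#0 →J1  (1-jn J1 has f-setter on 3)
#1 →J1  (common-f at J1 fixed by 3)
#2 →J1  (common-f at J1 fixed by 3)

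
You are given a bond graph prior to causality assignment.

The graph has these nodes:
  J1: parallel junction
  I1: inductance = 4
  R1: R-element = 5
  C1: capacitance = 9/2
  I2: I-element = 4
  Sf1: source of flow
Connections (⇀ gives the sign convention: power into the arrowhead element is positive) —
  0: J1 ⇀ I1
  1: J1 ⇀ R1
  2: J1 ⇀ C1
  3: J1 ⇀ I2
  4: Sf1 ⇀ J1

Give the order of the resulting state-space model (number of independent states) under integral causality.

bond 4 stroke→Sf1  (Sf1: flow source, stroke at near end)
bond 0 stroke→I1  (I1: I, integral causality)
bond 2 stroke→J1  (prefer integral on C1)
bond 1 stroke→R1  (J1 effort already set via bond 2)
bond 3 stroke→I2  (J1: bond 2 brought effort, rest push out)

3  (C1, I1, I2 all integral)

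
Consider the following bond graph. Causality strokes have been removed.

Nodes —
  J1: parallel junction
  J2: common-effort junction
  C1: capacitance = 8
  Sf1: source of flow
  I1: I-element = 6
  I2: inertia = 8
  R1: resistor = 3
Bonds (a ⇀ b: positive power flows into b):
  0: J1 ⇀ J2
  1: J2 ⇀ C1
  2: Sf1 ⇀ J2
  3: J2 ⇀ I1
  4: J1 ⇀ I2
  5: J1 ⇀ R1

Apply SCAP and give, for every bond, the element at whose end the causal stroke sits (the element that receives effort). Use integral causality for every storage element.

bond 0 stroke at J1
bond 1 stroke at J2
bond 2 stroke at Sf1
bond 3 stroke at I1
bond 4 stroke at I2
bond 5 stroke at R1

bond 2 |Sf1  (source Sf1 imposes f)
bond 1 |J2  (C1 outputs effort q/C1)
bond 0 |J1  (common-e at J2 fixed by 1)
bond 3 |I1  (0-jn J2 has e-setter on 1)
bond 4 |I2  (J1: bond 0 brought effort, rest push out)
bond 5 |R1  (J1 effort already set via bond 0)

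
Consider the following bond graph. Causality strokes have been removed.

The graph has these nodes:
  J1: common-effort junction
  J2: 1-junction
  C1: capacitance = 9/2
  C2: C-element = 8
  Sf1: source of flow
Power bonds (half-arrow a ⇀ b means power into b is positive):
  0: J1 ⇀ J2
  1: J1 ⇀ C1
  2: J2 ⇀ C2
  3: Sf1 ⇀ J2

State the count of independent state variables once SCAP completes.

2  (C1, C2 all integral)

bond 3 stroke→Sf1  (source Sf1 imposes f)
bond 0 stroke→J2  (common-f at J2 fixed by 3)
bond 2 stroke→J2  (J2 flow already set via bond 3)
bond 1 stroke→J1  (J1 needs exactly one e-in)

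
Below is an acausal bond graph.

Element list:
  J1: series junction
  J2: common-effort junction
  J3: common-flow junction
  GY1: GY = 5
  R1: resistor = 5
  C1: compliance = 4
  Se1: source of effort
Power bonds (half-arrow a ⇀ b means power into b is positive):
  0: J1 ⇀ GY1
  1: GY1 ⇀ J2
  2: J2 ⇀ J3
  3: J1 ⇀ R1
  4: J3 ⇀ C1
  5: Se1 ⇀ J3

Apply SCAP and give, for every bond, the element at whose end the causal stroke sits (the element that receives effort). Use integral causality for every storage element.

β5 |J3  (Se1 (Se) sets effort on bond)
β4 |J3  (C1 integral (e out))
β2 |J2  (closing 1-jn rule on J3)
β1 |GY1  (J2: bond 2 brought effort, rest push out)
β0 |GY1  (through GY1, causality inverts; strokes same side of GY1)
β3 |J1  (J1 flow already set via bond 0)

β0 stroke at GY1
β1 stroke at GY1
β2 stroke at J2
β3 stroke at J1
β4 stroke at J3
β5 stroke at J3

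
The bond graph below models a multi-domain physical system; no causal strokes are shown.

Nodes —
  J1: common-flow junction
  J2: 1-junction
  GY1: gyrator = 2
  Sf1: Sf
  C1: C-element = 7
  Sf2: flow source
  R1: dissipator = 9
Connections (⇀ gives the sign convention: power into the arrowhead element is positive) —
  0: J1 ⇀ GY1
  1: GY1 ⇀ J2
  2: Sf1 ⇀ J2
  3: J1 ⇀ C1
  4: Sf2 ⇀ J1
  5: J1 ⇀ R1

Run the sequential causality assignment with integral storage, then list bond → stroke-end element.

#2 stroke→Sf1  (Sf1: flow source, stroke at near end)
#4 stroke→Sf2  (Sf2: flow source, stroke at near end)
#0 stroke→J1  (1-jn J1 has f-setter on 4)
#3 stroke→J1  (J1 flow already set via bond 4)
#5 stroke→J1  (J1: bond 4 brought flow, rest push out)
#1 stroke→J2  (J2 flow already set via bond 2)

#0 stroke→J1
#1 stroke→J2
#2 stroke→Sf1
#3 stroke→J1
#4 stroke→Sf2
#5 stroke→J1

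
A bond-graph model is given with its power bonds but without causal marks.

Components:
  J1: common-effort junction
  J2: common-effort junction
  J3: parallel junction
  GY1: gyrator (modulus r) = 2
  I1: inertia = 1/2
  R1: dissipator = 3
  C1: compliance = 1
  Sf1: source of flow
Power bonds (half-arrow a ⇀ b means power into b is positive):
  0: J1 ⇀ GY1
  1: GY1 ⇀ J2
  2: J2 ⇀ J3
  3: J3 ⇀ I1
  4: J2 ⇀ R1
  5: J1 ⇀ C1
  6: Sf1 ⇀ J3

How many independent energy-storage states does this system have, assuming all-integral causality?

#6 →Sf1  (source Sf1 imposes f)
#3 →I1  (I1: I, integral causality)
#2 →J3  (J3 needs exactly one e-in)
#5 →J1  (C1 outputs effort q/C1)
#0 →GY1  (J1 effort already set via bond 5)
#1 →GY1  (GY1: gyrator matches bond 0)
#4 →J2  (J2: last free bond brings effort in)

2  (C1, I1 all integral)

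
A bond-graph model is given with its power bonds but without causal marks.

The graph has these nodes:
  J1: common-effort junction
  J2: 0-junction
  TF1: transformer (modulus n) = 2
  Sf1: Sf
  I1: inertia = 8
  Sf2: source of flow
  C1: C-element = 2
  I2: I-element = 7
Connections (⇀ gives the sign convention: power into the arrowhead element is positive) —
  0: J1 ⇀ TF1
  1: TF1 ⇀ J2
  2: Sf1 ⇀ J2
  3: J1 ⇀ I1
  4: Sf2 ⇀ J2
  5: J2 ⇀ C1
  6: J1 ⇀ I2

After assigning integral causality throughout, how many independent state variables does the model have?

bond 2 |Sf1  (Sf1: flow source, stroke at near end)
bond 4 |Sf2  (Sf2: flow source, stroke at near end)
bond 3 |I1  (prefer integral on I1)
bond 5 |J2  (prefer integral on C1)
bond 1 |TF1  (J2 effort already set via bond 5)
bond 0 |J1  (TF TF1: opposite of bond 1)
bond 6 |I2  (J1: bond 0 brought effort, rest push out)

3  (C1, I1, I2 all integral)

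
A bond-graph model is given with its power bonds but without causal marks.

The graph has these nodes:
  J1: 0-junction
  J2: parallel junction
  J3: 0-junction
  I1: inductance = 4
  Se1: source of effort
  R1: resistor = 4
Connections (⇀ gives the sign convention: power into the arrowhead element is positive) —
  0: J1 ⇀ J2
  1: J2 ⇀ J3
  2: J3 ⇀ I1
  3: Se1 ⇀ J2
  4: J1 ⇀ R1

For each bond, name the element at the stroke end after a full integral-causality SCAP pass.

b0 →J1
b1 →J3
b2 →I1
b3 →J2
b4 →R1

bond 3 stroke at J2  (Se1 (Se) sets effort on bond)
bond 0 stroke at J1  (common-e at J2 fixed by 3)
bond 1 stroke at J3  (0-jn J2 has e-setter on 3)
bond 2 stroke at I1  (J3 effort already set via bond 1)
bond 4 stroke at R1  (J1: bond 0 brought effort, rest push out)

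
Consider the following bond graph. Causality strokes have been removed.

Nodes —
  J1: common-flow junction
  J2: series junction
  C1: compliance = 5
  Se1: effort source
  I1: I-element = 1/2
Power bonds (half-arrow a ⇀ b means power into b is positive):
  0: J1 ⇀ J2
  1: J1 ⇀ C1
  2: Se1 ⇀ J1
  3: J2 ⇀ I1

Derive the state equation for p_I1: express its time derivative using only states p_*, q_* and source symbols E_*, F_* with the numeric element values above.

bond 2 |J1  (Se1 (Se) sets effort on bond)
bond 1 |J1  (C1: C, integral causality)
bond 0 |J2  (J1: last free bond brings flow in)
bond 3 |I1  (J2: last free bond brings flow in)

dp_I1/dt = E_Se1 - q_C1/5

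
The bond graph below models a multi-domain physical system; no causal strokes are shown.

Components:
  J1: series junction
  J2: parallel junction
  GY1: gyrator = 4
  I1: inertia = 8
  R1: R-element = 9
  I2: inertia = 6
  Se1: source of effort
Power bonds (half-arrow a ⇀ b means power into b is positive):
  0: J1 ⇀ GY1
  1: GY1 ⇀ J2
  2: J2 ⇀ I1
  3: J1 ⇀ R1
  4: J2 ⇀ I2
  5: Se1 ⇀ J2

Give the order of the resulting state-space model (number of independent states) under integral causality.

β5 |J2  (source Se1 imposes e)
β1 |GY1  (J2 effort already set via bond 5)
β2 |I1  (J2 effort already set via bond 5)
β4 |I2  (0-jn J2 has e-setter on 5)
β0 |GY1  (GY1 both-in/both-out from 1)
β3 |J1  (common-f at J1 fixed by 0)

2  (I1, I2 all integral)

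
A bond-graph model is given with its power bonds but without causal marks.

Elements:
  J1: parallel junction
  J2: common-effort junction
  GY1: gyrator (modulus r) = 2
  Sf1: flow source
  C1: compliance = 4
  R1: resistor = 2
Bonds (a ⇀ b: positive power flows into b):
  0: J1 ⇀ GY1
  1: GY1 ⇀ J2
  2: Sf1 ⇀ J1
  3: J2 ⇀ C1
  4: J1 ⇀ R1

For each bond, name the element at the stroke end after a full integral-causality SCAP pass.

β2 stroke→Sf1  (source Sf1 imposes f)
β3 stroke→J2  (prefer integral on C1)
β1 stroke→GY1  (common-e at J2 fixed by 3)
β0 stroke→GY1  (GY GY1: same side as bond 1)
β4 stroke→J1  (J1 needs exactly one e-in)

b0 →GY1
b1 →GY1
b2 →Sf1
b3 →J2
b4 →J1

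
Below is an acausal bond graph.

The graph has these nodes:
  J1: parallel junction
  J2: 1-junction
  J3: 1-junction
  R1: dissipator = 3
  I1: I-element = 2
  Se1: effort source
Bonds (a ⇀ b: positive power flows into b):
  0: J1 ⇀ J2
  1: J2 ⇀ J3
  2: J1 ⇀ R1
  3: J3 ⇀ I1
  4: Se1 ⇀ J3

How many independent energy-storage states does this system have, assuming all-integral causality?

b4 |J3  (Se1: effort source, stroke at far end)
b3 |I1  (I1 integral (f out))
b1 |J3  (J3: bond 3 brought flow, rest push out)
b0 |J2  (J2: bond 1 brought flow, rest push out)
b2 |J1  (J1: last free bond brings effort in)

1  (I1 all integral)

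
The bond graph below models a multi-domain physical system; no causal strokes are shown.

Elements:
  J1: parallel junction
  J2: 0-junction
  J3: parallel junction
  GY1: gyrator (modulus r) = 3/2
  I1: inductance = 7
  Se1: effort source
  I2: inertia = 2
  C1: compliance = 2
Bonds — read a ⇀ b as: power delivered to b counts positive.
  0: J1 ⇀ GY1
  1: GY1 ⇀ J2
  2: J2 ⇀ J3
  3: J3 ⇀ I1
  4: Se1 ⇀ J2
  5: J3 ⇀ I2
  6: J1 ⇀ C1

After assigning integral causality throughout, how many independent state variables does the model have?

bond 4 →J2  (Se1 fixes effort; stroke away)
bond 1 →GY1  (J2 effort already set via bond 4)
bond 2 →J3  (common-e at J2 fixed by 4)
bond 3 →I1  (J3 effort already set via bond 2)
bond 5 →I2  (J3 effort already set via bond 2)
bond 0 →GY1  (through GY1, causality inverts; strokes same side of GY1)
bond 6 →J1  (closing 0-jn rule on J1)

3  (C1, I1, I2 all integral)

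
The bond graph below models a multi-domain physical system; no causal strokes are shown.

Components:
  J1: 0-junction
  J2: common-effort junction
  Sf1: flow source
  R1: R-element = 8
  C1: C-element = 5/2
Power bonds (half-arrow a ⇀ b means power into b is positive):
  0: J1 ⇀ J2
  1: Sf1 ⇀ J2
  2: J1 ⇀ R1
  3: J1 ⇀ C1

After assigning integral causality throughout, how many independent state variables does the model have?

bond 1 stroke at Sf1  (Sf1 fixes flow; stroke at Sf1)
bond 0 stroke at J2  (closing 0-jn rule on J2)
bond 3 stroke at J1  (C1 outputs effort q/C1)
bond 2 stroke at R1  (J1: bond 3 brought effort, rest push out)

1  (C1 all integral)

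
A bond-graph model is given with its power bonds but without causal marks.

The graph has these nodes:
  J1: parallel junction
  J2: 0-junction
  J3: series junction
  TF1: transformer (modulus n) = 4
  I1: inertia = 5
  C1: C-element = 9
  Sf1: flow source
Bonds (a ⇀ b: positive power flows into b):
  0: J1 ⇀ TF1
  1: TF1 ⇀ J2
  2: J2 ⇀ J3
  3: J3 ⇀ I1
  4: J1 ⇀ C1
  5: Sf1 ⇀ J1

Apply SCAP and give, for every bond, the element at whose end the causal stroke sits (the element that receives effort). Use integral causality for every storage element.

b0 stroke at TF1
b1 stroke at J2
b2 stroke at J3
b3 stroke at I1
b4 stroke at J1
b5 stroke at Sf1

b5 →Sf1  (Sf1 (Sf) sets flow on bond)
b3 →I1  (I1 integral (f out))
b2 →J3  (common-f at J3 fixed by 3)
b1 →J2  (J2 needs exactly one e-in)
b0 →TF1  (TF1: transformer flips bond 1)
b4 →J1  (J1 needs exactly one e-in)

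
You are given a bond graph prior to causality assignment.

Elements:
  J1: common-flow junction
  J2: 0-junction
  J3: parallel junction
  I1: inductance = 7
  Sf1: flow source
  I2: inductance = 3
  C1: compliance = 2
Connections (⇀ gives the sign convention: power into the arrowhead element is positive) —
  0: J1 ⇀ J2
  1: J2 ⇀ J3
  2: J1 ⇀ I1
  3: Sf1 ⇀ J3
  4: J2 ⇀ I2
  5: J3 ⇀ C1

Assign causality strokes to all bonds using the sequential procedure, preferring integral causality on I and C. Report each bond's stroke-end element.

bond 3 |Sf1  (Sf1 (Sf) sets flow on bond)
bond 2 |I1  (I1 outputs flow p/I1)
bond 0 |J1  (common-f at J1 fixed by 2)
bond 4 |I2  (I2: I, integral causality)
bond 1 |J2  (J2 needs exactly one e-in)
bond 5 |J3  (J3: last free bond brings effort in)

bond 0 |J1
bond 1 |J2
bond 2 |I1
bond 3 |Sf1
bond 4 |I2
bond 5 |J3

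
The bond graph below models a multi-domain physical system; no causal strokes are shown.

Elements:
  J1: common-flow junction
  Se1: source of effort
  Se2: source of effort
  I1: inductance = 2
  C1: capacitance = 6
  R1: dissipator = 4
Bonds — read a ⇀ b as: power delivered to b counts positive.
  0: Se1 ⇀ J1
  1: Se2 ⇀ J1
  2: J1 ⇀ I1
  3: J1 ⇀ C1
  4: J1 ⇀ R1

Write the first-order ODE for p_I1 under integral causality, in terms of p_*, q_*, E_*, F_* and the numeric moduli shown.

β0 stroke→J1  (Se1 (Se) sets effort on bond)
β1 stroke→J1  (Se2 fixes effort; stroke away)
β2 stroke→I1  (I1 outputs flow p/I1)
β3 stroke→J1  (1-jn J1 has f-setter on 2)
β4 stroke→J1  (J1 flow already set via bond 2)

dp_I1/dt = E_Se1 + E_Se2 - 2*p_I1 - q_C1/6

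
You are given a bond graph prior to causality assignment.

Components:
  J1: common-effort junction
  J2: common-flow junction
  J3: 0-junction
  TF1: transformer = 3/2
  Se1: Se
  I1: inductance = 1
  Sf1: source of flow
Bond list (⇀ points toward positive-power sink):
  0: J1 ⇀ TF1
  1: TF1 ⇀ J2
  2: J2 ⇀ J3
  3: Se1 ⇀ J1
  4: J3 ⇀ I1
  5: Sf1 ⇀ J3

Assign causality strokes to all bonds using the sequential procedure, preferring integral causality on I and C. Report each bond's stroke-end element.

b3 →J1  (Se1 fixes effort; stroke away)
b5 →Sf1  (Sf1: flow source, stroke at near end)
b0 →TF1  (0-jn J1 has e-setter on 3)
b1 →J2  (TF TF1: opposite of bond 0)
b2 →J3  (J2 needs exactly one f-in)
b4 →I1  (0-jn J3 has e-setter on 2)

bond 0 stroke at TF1
bond 1 stroke at J2
bond 2 stroke at J3
bond 3 stroke at J1
bond 4 stroke at I1
bond 5 stroke at Sf1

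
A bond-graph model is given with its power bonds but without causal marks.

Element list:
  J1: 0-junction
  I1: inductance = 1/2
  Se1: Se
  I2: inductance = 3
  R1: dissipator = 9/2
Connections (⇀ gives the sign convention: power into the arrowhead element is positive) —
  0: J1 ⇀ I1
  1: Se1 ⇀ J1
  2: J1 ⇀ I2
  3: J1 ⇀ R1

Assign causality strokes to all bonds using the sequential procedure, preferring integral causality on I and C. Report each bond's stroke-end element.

b1 stroke at J1  (source Se1 imposes e)
b0 stroke at I1  (0-jn J1 has e-setter on 1)
b2 stroke at I2  (common-e at J1 fixed by 1)
b3 stroke at R1  (J1 effort already set via bond 1)

#0 stroke at I1
#1 stroke at J1
#2 stroke at I2
#3 stroke at R1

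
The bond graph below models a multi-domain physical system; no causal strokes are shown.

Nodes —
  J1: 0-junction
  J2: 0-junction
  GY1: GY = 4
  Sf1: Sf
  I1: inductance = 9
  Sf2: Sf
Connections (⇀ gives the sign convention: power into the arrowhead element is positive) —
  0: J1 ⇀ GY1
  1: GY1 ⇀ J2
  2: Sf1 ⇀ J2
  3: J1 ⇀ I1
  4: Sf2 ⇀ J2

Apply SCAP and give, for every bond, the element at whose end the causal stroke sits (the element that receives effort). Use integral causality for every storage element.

bond 2 |Sf1  (Sf1 (Sf) sets flow on bond)
bond 4 |Sf2  (source Sf2 imposes f)
bond 1 |J2  (only one effort-in slot at J2)
bond 0 |J1  (GY1: gyrator matches bond 1)
bond 3 |I1  (common-e at J1 fixed by 0)

β0 |J1
β1 |J2
β2 |Sf1
β3 |I1
β4 |Sf2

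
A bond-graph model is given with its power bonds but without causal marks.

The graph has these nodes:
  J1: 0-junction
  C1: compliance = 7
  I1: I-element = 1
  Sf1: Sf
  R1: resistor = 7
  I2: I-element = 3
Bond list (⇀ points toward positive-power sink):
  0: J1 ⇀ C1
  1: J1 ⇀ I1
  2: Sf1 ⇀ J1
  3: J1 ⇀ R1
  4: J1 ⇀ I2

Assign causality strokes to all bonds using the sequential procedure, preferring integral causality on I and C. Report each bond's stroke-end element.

bond 0 stroke→J1
bond 1 stroke→I1
bond 2 stroke→Sf1
bond 3 stroke→R1
bond 4 stroke→I2

#2 →Sf1  (Sf1 fixes flow; stroke at Sf1)
#0 →J1  (C1: C, integral causality)
#1 →I1  (common-e at J1 fixed by 0)
#3 →R1  (J1 effort already set via bond 0)
#4 →I2  (J1: bond 0 brought effort, rest push out)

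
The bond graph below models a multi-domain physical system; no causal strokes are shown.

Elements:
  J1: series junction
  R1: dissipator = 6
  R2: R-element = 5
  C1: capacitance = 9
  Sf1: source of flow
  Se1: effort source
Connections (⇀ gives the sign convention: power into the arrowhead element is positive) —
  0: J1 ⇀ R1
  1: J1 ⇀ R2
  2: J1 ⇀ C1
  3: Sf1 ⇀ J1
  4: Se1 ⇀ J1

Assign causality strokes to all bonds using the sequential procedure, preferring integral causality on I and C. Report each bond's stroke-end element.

β3 |Sf1  (Sf1 fixes flow; stroke at Sf1)
β4 |J1  (Se1 (Se) sets effort on bond)
β0 |J1  (J1 flow already set via bond 3)
β1 |J1  (common-f at J1 fixed by 3)
β2 |J1  (common-f at J1 fixed by 3)

b0 →J1
b1 →J1
b2 →J1
b3 →Sf1
b4 →J1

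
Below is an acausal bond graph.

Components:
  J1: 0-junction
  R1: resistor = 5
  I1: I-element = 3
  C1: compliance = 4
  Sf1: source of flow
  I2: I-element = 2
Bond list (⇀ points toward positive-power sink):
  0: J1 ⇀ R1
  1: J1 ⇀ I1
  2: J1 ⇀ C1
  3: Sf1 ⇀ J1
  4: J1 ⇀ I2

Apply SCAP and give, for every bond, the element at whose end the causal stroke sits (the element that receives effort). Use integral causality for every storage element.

b0 →R1
b1 →I1
b2 →J1
b3 →Sf1
b4 →I2

b3 |Sf1  (source Sf1 imposes f)
b1 |I1  (prefer integral on I1)
b2 |J1  (C1 outputs effort q/C1)
b0 |R1  (J1: bond 2 brought effort, rest push out)
b4 |I2  (J1: bond 2 brought effort, rest push out)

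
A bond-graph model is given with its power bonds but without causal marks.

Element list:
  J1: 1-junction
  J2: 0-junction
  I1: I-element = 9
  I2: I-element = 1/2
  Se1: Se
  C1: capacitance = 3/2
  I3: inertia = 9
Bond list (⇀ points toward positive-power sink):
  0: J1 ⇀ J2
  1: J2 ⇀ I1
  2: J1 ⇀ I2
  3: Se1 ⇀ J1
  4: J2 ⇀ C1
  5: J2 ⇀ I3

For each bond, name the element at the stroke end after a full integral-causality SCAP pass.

bond 3 →J1  (Se1 fixes effort; stroke away)
bond 1 →I1  (prefer integral on I1)
bond 2 →I2  (I2 integral (f out))
bond 0 →J1  (1-jn J1 has f-setter on 2)
bond 4 →J2  (C1 integral (e out))
bond 5 →I3  (common-e at J2 fixed by 4)

#0 stroke→J1
#1 stroke→I1
#2 stroke→I2
#3 stroke→J1
#4 stroke→J2
#5 stroke→I3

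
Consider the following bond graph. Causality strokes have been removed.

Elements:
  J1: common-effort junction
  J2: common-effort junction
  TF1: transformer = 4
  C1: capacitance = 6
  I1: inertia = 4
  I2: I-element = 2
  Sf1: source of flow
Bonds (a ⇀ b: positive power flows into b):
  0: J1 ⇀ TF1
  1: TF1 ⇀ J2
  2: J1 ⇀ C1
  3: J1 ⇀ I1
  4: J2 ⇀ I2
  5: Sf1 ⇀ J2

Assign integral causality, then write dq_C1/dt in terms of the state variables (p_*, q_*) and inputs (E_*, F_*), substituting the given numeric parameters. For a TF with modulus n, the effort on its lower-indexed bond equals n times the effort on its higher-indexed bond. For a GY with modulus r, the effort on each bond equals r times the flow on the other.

#5 →Sf1  (Sf1: flow source, stroke at near end)
#2 →J1  (C1: C, integral causality)
#0 →TF1  (J1: bond 2 brought effort, rest push out)
#3 →I1  (J1: bond 2 brought effort, rest push out)
#1 →J2  (TF1: transformer flips bond 0)
#4 →I2  (common-e at J2 fixed by 1)

dq_C1/dt = F_Sf1/4 - p_I1/4 - p_I2/8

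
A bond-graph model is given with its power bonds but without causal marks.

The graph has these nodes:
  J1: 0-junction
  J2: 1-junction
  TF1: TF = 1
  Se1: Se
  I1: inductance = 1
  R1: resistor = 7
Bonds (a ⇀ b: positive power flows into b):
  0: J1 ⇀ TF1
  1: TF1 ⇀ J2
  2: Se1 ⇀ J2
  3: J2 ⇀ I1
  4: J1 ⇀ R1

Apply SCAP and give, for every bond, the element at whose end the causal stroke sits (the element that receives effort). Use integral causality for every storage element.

b0 stroke at TF1
b1 stroke at J2
b2 stroke at J2
b3 stroke at I1
b4 stroke at J1

β2 →J2  (Se1 fixes effort; stroke away)
β3 →I1  (I1: I, integral causality)
β1 →J2  (J2 flow already set via bond 3)
β0 →TF1  (TF TF1: opposite of bond 1)
β4 →J1  (only one effort-in slot at J1)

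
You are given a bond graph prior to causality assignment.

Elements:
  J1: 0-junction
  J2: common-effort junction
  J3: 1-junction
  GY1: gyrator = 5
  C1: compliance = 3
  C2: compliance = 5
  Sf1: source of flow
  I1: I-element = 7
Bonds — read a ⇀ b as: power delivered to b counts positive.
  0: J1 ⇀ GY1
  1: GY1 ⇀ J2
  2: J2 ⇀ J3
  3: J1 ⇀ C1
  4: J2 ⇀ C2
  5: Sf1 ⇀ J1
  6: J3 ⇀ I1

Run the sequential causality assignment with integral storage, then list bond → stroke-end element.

bond 5 stroke at Sf1  (Sf1 (Sf) sets flow on bond)
bond 3 stroke at J1  (C1: C, integral causality)
bond 0 stroke at GY1  (common-e at J1 fixed by 3)
bond 1 stroke at GY1  (GY1: gyrator matches bond 0)
bond 4 stroke at J2  (C2 outputs effort q/C2)
bond 2 stroke at J3  (0-jn J2 has e-setter on 4)
bond 6 stroke at I1  (J3: last free bond brings flow in)

#0 stroke→GY1
#1 stroke→GY1
#2 stroke→J3
#3 stroke→J1
#4 stroke→J2
#5 stroke→Sf1
#6 stroke→I1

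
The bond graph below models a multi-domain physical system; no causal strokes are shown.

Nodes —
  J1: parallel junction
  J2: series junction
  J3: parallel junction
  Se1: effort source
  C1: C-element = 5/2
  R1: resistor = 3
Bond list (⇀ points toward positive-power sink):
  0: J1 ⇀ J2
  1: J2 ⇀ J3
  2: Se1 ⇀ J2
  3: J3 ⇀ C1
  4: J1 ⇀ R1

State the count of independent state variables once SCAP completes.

1  (C1 all integral)

bond 2 stroke→J2  (Se1 fixes effort; stroke away)
bond 3 stroke→J3  (C1 outputs effort q/C1)
bond 1 stroke→J2  (0-jn J3 has e-setter on 3)
bond 0 stroke→J1  (only one flow-in slot at J2)
bond 4 stroke→R1  (J1: bond 0 brought effort, rest push out)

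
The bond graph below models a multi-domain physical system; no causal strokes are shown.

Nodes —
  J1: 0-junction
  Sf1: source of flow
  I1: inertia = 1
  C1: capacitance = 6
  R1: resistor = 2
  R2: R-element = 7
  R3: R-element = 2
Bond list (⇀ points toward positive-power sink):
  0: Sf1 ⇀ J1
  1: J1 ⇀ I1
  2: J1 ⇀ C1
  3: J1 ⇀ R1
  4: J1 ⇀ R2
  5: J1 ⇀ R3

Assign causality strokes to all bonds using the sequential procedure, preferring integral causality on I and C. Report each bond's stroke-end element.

b0 |Sf1  (Sf1 fixes flow; stroke at Sf1)
b1 |I1  (prefer integral on I1)
b2 |J1  (C1: C, integral causality)
b3 |R1  (0-jn J1 has e-setter on 2)
b4 |R2  (0-jn J1 has e-setter on 2)
b5 |R3  (common-e at J1 fixed by 2)

bond 0 →Sf1
bond 1 →I1
bond 2 →J1
bond 3 →R1
bond 4 →R2
bond 5 →R3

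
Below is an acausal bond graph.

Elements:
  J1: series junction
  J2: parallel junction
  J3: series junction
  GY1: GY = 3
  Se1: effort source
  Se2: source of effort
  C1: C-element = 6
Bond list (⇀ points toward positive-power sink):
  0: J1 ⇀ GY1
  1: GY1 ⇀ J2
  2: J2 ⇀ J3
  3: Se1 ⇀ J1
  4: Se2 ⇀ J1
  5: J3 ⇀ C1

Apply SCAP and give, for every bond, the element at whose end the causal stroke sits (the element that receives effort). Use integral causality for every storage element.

b0 |GY1
b1 |GY1
b2 |J2
b3 |J1
b4 |J1
b5 |J3

bond 3 stroke→J1  (Se1 (Se) sets effort on bond)
bond 4 stroke→J1  (Se2 fixes effort; stroke away)
bond 0 stroke→GY1  (only one flow-in slot at J1)
bond 1 stroke→GY1  (GY1 both-in/both-out from 0)
bond 2 stroke→J2  (closing 0-jn rule on J2)
bond 5 stroke→J3  (common-f at J3 fixed by 2)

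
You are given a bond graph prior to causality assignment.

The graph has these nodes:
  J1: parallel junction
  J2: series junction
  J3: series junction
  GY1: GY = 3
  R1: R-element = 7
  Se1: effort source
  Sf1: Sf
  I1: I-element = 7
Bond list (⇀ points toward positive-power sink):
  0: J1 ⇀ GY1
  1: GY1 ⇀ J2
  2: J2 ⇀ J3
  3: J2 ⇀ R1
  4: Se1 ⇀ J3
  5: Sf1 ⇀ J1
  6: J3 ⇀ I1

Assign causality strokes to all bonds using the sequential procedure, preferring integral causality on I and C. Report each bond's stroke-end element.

bond 4 stroke at J3  (source Se1 imposes e)
bond 5 stroke at Sf1  (Sf1 (Sf) sets flow on bond)
bond 0 stroke at J1  (closing 0-jn rule on J1)
bond 1 stroke at J2  (GY GY1: same side as bond 0)
bond 6 stroke at I1  (I1: I, integral causality)
bond 2 stroke at J3  (1-jn J3 has f-setter on 6)
bond 3 stroke at J2  (common-f at J2 fixed by 2)

β0 stroke→J1
β1 stroke→J2
β2 stroke→J3
β3 stroke→J2
β4 stroke→J3
β5 stroke→Sf1
β6 stroke→I1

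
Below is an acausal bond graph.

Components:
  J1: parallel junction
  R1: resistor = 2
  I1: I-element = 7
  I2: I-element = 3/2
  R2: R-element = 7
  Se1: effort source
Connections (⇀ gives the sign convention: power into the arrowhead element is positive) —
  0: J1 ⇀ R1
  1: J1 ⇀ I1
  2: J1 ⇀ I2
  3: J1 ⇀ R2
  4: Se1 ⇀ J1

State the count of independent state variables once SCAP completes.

2  (I1, I2 all integral)

#4 stroke at J1  (Se1 (Se) sets effort on bond)
#0 stroke at R1  (0-jn J1 has e-setter on 4)
#1 stroke at I1  (0-jn J1 has e-setter on 4)
#2 stroke at I2  (0-jn J1 has e-setter on 4)
#3 stroke at R2  (J1: bond 4 brought effort, rest push out)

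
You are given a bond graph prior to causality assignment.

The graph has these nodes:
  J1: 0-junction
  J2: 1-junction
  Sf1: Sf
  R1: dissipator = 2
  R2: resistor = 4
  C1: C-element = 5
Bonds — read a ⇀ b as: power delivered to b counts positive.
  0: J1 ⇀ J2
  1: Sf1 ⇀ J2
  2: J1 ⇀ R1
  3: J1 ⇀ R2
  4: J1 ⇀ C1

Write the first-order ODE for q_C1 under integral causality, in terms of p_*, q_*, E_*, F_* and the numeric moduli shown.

dq_C1/dt = -F_Sf1 - 3*q_C1/20

b1 stroke at Sf1  (Sf1 (Sf) sets flow on bond)
b0 stroke at J2  (1-jn J2 has f-setter on 1)
b4 stroke at J1  (C1 outputs effort q/C1)
b2 stroke at R1  (J1: bond 4 brought effort, rest push out)
b3 stroke at R2  (common-e at J1 fixed by 4)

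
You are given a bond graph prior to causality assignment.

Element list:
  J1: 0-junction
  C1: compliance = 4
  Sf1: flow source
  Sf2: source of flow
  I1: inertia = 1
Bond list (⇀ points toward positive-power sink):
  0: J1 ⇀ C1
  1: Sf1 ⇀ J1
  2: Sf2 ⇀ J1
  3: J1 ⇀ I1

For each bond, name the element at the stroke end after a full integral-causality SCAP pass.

b1 stroke→Sf1  (Sf1 (Sf) sets flow on bond)
b2 stroke→Sf2  (Sf2: flow source, stroke at near end)
b0 stroke→J1  (C1: C, integral causality)
b3 stroke→I1  (0-jn J1 has e-setter on 0)

b0 |J1
b1 |Sf1
b2 |Sf2
b3 |I1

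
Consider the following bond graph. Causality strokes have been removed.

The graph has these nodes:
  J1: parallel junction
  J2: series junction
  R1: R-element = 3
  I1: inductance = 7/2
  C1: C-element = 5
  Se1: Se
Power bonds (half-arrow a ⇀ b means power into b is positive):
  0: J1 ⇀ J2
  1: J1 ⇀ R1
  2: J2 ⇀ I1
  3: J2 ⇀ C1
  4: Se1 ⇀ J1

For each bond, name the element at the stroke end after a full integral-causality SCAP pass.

β0 stroke→J2
β1 stroke→R1
β2 stroke→I1
β3 stroke→J2
β4 stroke→J1

bond 4 →J1  (source Se1 imposes e)
bond 0 →J2  (common-e at J1 fixed by 4)
bond 1 →R1  (common-e at J1 fixed by 4)
bond 2 →I1  (I1 outputs flow p/I1)
bond 3 →J2  (common-f at J2 fixed by 2)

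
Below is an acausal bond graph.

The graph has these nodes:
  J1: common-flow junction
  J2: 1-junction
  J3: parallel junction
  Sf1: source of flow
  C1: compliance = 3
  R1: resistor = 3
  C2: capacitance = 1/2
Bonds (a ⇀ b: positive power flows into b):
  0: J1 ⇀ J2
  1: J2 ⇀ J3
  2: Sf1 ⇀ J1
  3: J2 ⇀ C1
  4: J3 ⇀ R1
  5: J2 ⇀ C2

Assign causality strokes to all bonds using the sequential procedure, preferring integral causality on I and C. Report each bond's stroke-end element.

bond 0 |J1
bond 1 |J2
bond 2 |Sf1
bond 3 |J2
bond 4 |J3
bond 5 |J2

β2 |Sf1  (source Sf1 imposes f)
β0 |J1  (J1 flow already set via bond 2)
β1 |J2  (1-jn J2 has f-setter on 0)
β3 |J2  (1-jn J2 has f-setter on 0)
β5 |J2  (J2: bond 0 brought flow, rest push out)
β4 |J3  (closing 0-jn rule on J3)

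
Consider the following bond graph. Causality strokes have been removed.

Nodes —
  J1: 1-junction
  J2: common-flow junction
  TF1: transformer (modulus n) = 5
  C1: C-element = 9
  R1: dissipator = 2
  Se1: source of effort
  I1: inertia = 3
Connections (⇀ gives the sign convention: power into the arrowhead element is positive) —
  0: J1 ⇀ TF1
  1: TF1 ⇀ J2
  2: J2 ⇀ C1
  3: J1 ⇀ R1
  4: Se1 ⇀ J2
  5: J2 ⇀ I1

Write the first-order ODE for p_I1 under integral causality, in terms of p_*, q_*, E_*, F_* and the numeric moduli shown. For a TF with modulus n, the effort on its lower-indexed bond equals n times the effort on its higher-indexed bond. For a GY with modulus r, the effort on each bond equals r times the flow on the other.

bond 4 →J2  (Se1 (Se) sets effort on bond)
bond 2 →J2  (prefer integral on C1)
bond 5 →I1  (I1 outputs flow p/I1)
bond 1 →J2  (1-jn J2 has f-setter on 5)
bond 0 →TF1  (TF TF1: opposite of bond 1)
bond 3 →J1  (J1: bond 0 brought flow, rest push out)

dp_I1/dt = E_Se1 - 2*p_I1/75 - q_C1/9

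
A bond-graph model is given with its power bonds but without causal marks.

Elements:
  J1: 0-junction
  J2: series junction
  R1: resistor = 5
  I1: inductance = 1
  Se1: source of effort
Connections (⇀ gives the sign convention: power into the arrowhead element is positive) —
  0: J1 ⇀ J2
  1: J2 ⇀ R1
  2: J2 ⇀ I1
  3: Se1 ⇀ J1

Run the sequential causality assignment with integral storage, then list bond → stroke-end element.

b3 →J1  (Se1 (Se) sets effort on bond)
b0 →J2  (common-e at J1 fixed by 3)
b2 →I1  (I1 outputs flow p/I1)
b1 →J2  (common-f at J2 fixed by 2)

β0 →J2
β1 →J2
β2 →I1
β3 →J1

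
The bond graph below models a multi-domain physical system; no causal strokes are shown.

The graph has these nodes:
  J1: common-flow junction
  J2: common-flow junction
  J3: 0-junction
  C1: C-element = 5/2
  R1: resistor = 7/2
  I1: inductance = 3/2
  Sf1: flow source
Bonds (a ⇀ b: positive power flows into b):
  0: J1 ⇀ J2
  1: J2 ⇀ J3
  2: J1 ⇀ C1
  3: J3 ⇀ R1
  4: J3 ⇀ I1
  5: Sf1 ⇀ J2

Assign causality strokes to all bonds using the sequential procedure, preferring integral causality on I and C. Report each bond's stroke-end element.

#0 |J2
#1 |J2
#2 |J1
#3 |J3
#4 |I1
#5 |Sf1

β5 →Sf1  (source Sf1 imposes f)
β0 →J2  (J2: bond 5 brought flow, rest push out)
β1 →J2  (J2 flow already set via bond 5)
β2 →J1  (1-jn J1 has f-setter on 0)
β4 →I1  (I1: I, integral causality)
β3 →J3  (J3 needs exactly one e-in)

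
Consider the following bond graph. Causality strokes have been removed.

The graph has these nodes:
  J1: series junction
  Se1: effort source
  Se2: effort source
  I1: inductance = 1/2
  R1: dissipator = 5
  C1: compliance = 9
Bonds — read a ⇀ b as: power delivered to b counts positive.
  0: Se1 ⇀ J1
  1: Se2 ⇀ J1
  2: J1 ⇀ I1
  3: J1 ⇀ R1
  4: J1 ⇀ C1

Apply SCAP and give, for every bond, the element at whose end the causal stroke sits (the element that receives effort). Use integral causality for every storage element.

bond 0 |J1  (source Se1 imposes e)
bond 1 |J1  (source Se2 imposes e)
bond 2 |I1  (I1 outputs flow p/I1)
bond 3 |J1  (J1 flow already set via bond 2)
bond 4 |J1  (J1 flow already set via bond 2)

β0 stroke→J1
β1 stroke→J1
β2 stroke→I1
β3 stroke→J1
β4 stroke→J1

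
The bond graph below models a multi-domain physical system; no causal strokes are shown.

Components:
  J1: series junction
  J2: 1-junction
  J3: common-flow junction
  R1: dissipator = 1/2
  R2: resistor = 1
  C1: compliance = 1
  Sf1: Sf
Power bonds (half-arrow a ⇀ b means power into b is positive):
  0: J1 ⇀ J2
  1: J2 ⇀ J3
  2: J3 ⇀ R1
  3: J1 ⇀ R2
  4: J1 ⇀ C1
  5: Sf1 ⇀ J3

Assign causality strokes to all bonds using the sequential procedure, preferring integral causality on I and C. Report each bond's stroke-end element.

bond 5 |Sf1  (Sf1: flow source, stroke at near end)
bond 1 |J3  (J3: bond 5 brought flow, rest push out)
bond 2 |J3  (J3: bond 5 brought flow, rest push out)
bond 0 |J2  (common-f at J2 fixed by 1)
bond 3 |J1  (common-f at J1 fixed by 0)
bond 4 |J1  (J1 flow already set via bond 0)

b0 |J2
b1 |J3
b2 |J3
b3 |J1
b4 |J1
b5 |Sf1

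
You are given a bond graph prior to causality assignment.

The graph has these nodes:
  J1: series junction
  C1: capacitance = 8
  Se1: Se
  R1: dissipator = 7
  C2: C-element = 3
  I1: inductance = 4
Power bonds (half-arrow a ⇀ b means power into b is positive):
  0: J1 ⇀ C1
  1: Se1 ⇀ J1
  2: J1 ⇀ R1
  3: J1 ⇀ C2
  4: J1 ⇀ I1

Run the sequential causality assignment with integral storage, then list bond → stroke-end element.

#1 stroke at J1  (Se1 (Se) sets effort on bond)
#0 stroke at J1  (prefer integral on C1)
#3 stroke at J1  (C2 integral (e out))
#4 stroke at I1  (I1: I, integral causality)
#2 stroke at J1  (common-f at J1 fixed by 4)

b0 stroke at J1
b1 stroke at J1
b2 stroke at J1
b3 stroke at J1
b4 stroke at I1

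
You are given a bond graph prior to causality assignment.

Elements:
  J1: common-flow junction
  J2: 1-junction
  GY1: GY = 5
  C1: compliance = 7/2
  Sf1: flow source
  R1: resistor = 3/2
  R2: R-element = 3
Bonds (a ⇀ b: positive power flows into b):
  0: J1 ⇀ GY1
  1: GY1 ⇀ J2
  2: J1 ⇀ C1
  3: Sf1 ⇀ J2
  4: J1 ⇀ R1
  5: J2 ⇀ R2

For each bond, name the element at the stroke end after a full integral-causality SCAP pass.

bond 3 →Sf1  (Sf1: flow source, stroke at near end)
bond 1 →J2  (1-jn J2 has f-setter on 3)
bond 5 →J2  (J2 flow already set via bond 3)
bond 0 →J1  (GY GY1: same side as bond 1)
bond 2 →J1  (prefer integral on C1)
bond 4 →R1  (only one flow-in slot at J1)

#0 →J1
#1 →J2
#2 →J1
#3 →Sf1
#4 →R1
#5 →J2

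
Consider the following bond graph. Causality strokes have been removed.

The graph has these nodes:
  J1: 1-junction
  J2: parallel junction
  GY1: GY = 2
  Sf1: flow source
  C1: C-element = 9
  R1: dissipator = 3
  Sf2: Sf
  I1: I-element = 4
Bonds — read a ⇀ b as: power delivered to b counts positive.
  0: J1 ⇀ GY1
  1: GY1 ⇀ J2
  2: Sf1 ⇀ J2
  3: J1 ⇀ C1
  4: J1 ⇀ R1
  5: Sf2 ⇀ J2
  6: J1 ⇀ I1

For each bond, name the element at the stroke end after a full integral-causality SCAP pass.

β0 →J1
β1 →J2
β2 →Sf1
β3 →J1
β4 →J1
β5 →Sf2
β6 →I1

#2 stroke→Sf1  (source Sf1 imposes f)
#5 stroke→Sf2  (Sf2 (Sf) sets flow on bond)
#1 stroke→J2  (only one effort-in slot at J2)
#0 stroke→J1  (GY1: gyrator matches bond 1)
#3 stroke→J1  (C1: C, integral causality)
#6 stroke→I1  (I1 integral (f out))
#4 stroke→J1  (common-f at J1 fixed by 6)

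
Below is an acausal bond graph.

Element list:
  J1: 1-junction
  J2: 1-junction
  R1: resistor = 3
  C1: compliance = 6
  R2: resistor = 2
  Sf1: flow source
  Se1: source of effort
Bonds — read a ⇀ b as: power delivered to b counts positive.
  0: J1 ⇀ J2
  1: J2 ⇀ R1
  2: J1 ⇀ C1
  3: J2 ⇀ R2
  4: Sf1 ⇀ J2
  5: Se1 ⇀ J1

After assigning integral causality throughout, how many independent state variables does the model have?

b4 stroke→Sf1  (Sf1 fixes flow; stroke at Sf1)
b5 stroke→J1  (Se1 fixes effort; stroke away)
b0 stroke→J2  (common-f at J2 fixed by 4)
b1 stroke→J2  (J2: bond 4 brought flow, rest push out)
b3 stroke→J2  (J2: bond 4 brought flow, rest push out)
b2 stroke→J1  (J1 flow already set via bond 0)

1  (C1 all integral)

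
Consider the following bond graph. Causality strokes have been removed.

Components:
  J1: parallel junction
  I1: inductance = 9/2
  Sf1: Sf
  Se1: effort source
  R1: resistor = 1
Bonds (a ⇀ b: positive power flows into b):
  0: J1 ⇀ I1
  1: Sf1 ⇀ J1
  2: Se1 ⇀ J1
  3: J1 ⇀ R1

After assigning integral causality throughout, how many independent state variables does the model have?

bond 1 →Sf1  (Sf1: flow source, stroke at near end)
bond 2 →J1  (Se1 fixes effort; stroke away)
bond 0 →I1  (common-e at J1 fixed by 2)
bond 3 →R1  (J1 effort already set via bond 2)

1  (I1 all integral)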